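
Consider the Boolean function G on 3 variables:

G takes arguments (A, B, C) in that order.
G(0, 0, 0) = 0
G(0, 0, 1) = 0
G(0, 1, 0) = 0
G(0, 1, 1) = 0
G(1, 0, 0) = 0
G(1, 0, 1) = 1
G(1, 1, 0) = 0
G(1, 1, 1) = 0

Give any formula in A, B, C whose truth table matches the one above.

G is 1 on exactly one input, (1,0,1), whose minterm is A·¬B·C. So G is just that conjunction.

G(A, B, C) = (A & ~B) & C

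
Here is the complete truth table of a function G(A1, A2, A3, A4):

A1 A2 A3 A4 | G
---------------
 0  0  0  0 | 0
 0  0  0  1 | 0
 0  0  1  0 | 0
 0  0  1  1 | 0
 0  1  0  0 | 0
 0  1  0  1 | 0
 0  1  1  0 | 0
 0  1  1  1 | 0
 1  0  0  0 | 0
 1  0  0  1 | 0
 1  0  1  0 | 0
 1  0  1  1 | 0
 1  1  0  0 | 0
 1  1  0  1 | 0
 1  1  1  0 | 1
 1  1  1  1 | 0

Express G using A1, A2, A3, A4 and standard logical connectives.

G(A1, A2, A3, A4) = ((A1 ∧ A2) ∧ A3) ∧ ¬A4

G is 1 on exactly one input, (1,1,1,0), whose minterm is A1·A2·A3·¬A4. So G is just that conjunction.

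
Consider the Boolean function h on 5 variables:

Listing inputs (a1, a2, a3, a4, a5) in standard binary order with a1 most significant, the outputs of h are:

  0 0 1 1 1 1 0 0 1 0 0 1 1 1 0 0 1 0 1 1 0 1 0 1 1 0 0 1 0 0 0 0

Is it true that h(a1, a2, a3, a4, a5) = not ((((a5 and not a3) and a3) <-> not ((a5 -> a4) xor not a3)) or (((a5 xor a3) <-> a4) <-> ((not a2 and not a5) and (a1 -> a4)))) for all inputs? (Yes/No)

Check the formula against h row by row:
  a1=0, a2=0, a3=0, a4=0, a5=0: formula gives 0, h = 0 ✓
  a1=0, a2=0, a3=0, a4=0, a5=1: formula gives 0, h = 0 ✓
  a1=0, a2=0, a3=0, a4=1, a5=0: formula gives 1, h = 1 ✓
  a1=0, a2=0, a3=0, a4=1, a5=1: formula gives 1, h = 1 ✓
  a1=0, a2=0, a3=1, a4=0, a5=0: formula gives 0, but h = 1 ✗
Row (0,0,1,0,0) is a counterexample, so the formula is not equivalent to h.

No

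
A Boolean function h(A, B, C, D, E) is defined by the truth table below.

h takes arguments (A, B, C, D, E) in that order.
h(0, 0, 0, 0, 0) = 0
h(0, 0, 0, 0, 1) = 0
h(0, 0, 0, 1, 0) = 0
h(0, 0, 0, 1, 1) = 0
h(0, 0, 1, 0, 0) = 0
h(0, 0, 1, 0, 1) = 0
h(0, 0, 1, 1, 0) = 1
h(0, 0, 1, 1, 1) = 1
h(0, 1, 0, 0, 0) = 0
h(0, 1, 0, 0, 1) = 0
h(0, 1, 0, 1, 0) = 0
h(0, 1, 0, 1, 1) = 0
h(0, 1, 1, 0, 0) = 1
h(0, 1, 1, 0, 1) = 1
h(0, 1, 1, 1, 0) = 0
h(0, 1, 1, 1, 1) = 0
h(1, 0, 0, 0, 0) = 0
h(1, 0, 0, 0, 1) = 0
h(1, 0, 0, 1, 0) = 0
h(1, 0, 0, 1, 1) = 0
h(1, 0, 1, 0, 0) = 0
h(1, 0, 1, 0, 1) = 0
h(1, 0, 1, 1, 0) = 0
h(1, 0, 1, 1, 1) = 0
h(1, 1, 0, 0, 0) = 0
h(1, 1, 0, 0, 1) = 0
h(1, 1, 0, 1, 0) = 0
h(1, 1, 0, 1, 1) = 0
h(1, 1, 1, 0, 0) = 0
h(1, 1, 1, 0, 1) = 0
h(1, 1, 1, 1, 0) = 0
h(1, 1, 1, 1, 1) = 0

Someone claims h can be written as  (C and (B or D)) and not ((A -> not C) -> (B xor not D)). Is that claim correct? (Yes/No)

Test each input against both h and the formula:
  A=0, B=0, C=0, D=0, E=0: formula gives 0, h = 0 ✓
  A=0, B=0, C=0, D=0, E=1: formula gives 0, h = 0 ✓
  A=0, B=0, C=0, D=1, E=0: formula gives 0, h = 0 ✓
  A=0, B=0, C=0, D=1, E=1: formula gives 0, h = 0 ✓
  …and likewise for the remaining 28 rows.
All 32 rows match — the expression computes h exactly.

Yes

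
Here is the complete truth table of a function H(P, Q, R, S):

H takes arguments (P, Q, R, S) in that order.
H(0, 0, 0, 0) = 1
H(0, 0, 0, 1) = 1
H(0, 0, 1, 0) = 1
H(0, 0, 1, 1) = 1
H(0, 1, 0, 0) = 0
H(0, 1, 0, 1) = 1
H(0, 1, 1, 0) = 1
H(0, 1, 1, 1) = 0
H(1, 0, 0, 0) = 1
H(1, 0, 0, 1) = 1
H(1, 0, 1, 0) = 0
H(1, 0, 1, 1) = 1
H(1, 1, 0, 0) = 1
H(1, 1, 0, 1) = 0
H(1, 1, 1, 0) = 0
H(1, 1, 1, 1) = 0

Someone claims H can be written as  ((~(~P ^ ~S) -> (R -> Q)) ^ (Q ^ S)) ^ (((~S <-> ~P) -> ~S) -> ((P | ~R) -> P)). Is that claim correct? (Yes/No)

Evaluate ((~(~P ^ ~S) -> (R -> Q)) ^ (Q ^ S)) ^ (((~S <-> ~P) -> ~S) -> ((P | ~R) -> P)) on each row and compare to H:
  P=0, Q=0, R=0, S=0: formula gives 1, H = 1 ✓
  P=0, Q=0, R=0, S=1: formula gives 0, but H = 1 ✗
Row (0,0,0,1) is a counterexample, so the formula is not equivalent to H.

No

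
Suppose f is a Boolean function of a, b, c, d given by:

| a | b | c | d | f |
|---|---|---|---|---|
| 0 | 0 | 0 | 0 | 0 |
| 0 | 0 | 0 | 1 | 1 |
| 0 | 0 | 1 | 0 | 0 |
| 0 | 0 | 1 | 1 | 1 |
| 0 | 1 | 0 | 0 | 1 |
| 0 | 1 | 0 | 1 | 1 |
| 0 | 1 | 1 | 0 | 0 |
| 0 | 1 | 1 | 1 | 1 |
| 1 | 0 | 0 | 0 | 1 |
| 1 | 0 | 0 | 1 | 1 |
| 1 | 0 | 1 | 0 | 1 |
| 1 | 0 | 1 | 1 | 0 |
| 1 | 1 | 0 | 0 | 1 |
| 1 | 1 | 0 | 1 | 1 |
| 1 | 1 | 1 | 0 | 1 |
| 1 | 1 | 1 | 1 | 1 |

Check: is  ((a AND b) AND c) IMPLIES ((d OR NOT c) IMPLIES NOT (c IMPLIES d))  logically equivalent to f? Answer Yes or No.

No

Evaluate ((a AND b) AND c) IMPLIES ((d OR NOT c) IMPLIES NOT (c IMPLIES d)) on each row and compare to f:
  a=0, b=0, c=0, d=0: formula gives 1, but f = 0 ✗
Since they disagree at (0,0,0,0), the expression is not a correct formula for f.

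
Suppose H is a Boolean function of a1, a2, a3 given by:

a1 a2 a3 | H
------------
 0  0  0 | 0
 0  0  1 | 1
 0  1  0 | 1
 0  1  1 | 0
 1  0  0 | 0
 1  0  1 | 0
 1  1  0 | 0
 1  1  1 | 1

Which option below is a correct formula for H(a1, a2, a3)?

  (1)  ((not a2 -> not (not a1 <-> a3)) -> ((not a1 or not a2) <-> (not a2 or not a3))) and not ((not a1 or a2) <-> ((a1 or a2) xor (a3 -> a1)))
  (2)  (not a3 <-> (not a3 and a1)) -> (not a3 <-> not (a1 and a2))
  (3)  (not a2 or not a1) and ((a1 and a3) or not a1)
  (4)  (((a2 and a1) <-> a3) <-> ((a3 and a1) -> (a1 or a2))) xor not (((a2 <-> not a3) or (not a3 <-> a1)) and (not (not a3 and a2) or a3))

1

(2): at (0,0,0) it gives 1, but H = 0 — eliminated.
(3): at (0,0,0) it gives 1, but H = 0 — eliminated.
(4): at (0,0,1) it gives 0, but H = 1 — eliminated.
(1) is the remaining candidate, and it agrees with H on all 8 inputs.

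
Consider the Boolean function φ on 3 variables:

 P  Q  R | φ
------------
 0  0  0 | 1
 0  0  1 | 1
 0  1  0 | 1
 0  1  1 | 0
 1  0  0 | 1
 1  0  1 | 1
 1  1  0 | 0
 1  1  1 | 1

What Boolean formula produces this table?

The 0-rows are (0,1,1), (1,1,0). Take each as a conjunction (¬P·Q·R, P·Q·¬R), form their disjunction, and complement — that gives a formula that is 1 everywhere φ is.

φ(P, Q, R) = not (((not P and Q) and R) or ((P and Q) and not R))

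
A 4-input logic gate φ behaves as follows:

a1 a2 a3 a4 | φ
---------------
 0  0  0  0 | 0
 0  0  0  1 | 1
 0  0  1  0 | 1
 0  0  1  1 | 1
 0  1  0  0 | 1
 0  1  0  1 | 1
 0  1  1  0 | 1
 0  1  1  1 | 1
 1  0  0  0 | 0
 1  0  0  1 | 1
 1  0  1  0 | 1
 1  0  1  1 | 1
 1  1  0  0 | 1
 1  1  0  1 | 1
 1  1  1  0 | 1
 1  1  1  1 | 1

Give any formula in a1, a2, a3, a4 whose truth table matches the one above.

There are just 2 zero rows: (0,0,0,0), (1,0,0,0). Their minterms are ¬a1·¬a2·¬a3·¬a4, a1·¬a2·¬a3·¬a4; the OR of those covers precisely the 0-outputs, and negating it yields φ.

φ(a1, a2, a3, a4) = ((((a1' · a2') · a3') · a4') + (((a1 · a2') · a3') · a4'))'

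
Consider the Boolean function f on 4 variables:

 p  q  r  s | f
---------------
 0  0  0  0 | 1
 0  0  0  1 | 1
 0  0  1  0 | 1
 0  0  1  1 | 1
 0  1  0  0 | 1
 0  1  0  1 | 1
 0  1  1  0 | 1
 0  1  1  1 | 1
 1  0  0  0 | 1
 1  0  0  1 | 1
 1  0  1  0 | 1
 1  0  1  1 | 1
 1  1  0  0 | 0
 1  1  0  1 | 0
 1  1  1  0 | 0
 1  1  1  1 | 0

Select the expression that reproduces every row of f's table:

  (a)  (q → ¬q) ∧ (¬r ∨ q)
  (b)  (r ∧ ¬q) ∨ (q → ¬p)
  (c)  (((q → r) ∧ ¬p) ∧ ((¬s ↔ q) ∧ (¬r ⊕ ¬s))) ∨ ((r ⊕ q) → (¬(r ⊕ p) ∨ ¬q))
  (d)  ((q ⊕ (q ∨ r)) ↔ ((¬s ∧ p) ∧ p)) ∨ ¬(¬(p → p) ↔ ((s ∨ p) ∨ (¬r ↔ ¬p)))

(a) disagrees with f on (0,0,1,0) (formula → 0, table → 1); rule it out.
(c) disagrees with f on (1,1,1,0) (formula → 1, table → 0); rule it out.
(d) disagrees with f on (0,0,1,0) (formula → 0, table → 1); rule it out.
That leaves (b). Evaluating it on every row reproduces the table of f exactly.

b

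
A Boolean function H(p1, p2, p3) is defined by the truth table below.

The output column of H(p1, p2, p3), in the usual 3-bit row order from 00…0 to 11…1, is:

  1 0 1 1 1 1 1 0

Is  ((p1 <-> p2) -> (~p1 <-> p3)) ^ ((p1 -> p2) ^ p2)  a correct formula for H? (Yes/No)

Yes

Check the formula against H row by row:
  p1=0, p2=0, p3=0: formula gives 1, H = 1 ✓
  p1=0, p2=0, p3=1: formula gives 0, H = 0 ✓
  p1=0, p2=1, p3=0: formula gives 1, H = 1 ✓
  p1=0, p2=1, p3=1: formula gives 1, H = 1 ✓
  p1=1, p2=0, p3=0: formula gives 1, H = 1 ✓
  … (the remaining 3 rows also agree.)
No disagreement on any input; they are logically equivalent.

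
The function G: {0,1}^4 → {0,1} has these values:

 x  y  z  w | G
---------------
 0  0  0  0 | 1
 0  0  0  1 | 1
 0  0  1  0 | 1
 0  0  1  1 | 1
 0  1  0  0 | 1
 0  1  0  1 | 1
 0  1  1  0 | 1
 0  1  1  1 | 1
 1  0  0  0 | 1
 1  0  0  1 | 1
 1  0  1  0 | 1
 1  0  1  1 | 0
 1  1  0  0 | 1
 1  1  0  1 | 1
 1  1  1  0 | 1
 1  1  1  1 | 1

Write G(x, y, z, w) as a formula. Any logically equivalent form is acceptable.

G(x, y, z, w) = not (((x and not y) and z) and w)

G is 0 on exactly one input, (1,0,1,1), whose minterm is x·¬y·z·w. So G is the negation of that single conjunction.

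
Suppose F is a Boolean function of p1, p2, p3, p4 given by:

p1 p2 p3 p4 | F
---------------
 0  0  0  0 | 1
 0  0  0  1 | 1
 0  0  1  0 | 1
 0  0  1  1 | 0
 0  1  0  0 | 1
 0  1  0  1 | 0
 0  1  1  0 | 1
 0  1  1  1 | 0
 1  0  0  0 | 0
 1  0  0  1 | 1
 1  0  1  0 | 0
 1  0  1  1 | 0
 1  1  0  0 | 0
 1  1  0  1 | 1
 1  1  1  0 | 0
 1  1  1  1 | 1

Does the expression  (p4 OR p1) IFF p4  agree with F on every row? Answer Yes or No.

Test each input against both F and the formula:
  p1=0, p2=0, p3=0, p4=0: formula gives 1, F = 1 ✓
  p1=0, p2=0, p3=0, p4=1: formula gives 1, F = 1 ✓
  p1=0, p2=0, p3=1, p4=0: formula gives 1, F = 1 ✓
  p1=0, p2=0, p3=1, p4=1: formula gives 1, but F = 0 ✗
A single disagreement suffices: at (0,0,1,1) they differ, so the formula does not compute F.

No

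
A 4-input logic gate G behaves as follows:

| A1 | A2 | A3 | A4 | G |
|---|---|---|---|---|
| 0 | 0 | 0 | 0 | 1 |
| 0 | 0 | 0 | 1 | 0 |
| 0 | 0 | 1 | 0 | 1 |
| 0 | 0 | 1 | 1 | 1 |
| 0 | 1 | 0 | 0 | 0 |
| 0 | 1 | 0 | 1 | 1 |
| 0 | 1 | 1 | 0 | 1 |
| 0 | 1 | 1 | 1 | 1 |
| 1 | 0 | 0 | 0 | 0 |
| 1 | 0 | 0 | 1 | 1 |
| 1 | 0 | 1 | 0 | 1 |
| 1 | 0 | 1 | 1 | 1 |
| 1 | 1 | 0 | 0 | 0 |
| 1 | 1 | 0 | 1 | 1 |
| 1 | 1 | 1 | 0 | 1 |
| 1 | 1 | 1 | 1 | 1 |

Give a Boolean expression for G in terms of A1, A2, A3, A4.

The 0-rows are (0,0,0,1), (0,1,0,0), (1,0,0,0), (1,1,0,0). Take each as a conjunction (¬A1·¬A2·¬A3·A4, ¬A1·A2·¬A3·¬A4, A1·¬A2·¬A3·¬A4, A1·A2·¬A3·¬A4), form their disjunction, and complement — that gives a formula that is 1 everywhere G is.

G(A1, A2, A3, A4) = NOT ((((((NOT A1 AND NOT A2) AND NOT A3) AND A4) OR (((NOT A1 AND A2) AND NOT A3) AND NOT A4)) OR (((A1 AND NOT A2) AND NOT A3) AND NOT A4)) OR (((A1 AND A2) AND NOT A3) AND NOT A4))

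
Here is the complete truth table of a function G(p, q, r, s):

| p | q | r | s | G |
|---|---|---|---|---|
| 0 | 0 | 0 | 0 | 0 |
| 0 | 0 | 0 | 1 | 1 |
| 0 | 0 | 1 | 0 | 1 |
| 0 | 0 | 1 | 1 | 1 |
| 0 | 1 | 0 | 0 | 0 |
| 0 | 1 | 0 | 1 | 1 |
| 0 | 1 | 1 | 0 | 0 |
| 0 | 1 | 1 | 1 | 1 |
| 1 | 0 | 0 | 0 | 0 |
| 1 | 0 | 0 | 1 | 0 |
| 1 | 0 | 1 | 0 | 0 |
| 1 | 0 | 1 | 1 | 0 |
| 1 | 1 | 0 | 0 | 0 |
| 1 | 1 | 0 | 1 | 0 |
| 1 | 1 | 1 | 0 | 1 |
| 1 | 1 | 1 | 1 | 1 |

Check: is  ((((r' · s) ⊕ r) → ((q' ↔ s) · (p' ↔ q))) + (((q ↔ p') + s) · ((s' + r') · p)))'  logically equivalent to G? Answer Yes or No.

Yes

Check the formula against G row by row:
  p=0, q=0, r=0, s=0: formula gives 0, G = 0 ✓
  p=0, q=0, r=0, s=1: formula gives 1, G = 1 ✓
  p=0, q=0, r=1, s=0: formula gives 1, G = 1 ✓
  p=0, q=0, r=1, s=1: formula gives 1, G = 1 ✓
  … (the remaining 12 rows also agree.)
All 16 rows match — the expression computes G exactly.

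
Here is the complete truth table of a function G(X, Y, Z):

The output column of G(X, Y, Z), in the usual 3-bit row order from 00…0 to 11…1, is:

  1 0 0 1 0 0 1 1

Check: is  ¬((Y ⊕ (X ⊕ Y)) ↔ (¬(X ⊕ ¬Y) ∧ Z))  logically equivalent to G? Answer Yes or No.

No

Test each input against both G and the formula:
  X=0, Y=0, Z=0: formula gives 0, but G = 1 ✗
Since they disagree at (0,0,0), the expression is not a correct formula for G.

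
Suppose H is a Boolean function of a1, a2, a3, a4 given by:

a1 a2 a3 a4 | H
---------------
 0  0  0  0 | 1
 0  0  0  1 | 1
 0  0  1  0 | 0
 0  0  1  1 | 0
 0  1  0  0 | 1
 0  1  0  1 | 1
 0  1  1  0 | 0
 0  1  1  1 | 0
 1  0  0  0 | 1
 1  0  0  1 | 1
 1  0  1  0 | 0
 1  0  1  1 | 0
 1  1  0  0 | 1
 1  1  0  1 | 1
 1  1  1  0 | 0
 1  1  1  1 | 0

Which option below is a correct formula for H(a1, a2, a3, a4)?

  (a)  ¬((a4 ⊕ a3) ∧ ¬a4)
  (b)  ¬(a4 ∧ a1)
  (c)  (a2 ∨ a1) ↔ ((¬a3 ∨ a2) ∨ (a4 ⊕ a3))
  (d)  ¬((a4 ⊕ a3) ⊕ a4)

(a) disagrees with H on (0,0,1,1) (formula → 1, table → 0); rule it out.
(b) disagrees with H on (0,0,1,0) (formula → 1, table → 0); rule it out.
(c) disagrees with H on (0,0,0,0) (formula → 0, table → 1); rule it out.
Only (d) survives; checking it on all 16 rows confirms it matches H.

d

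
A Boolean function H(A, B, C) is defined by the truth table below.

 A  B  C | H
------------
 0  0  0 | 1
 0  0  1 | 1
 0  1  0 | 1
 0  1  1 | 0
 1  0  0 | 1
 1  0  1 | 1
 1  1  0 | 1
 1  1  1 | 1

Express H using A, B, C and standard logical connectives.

H is 0 on exactly one input, (0,1,1), whose minterm is ¬A·B·C. So H is the negation of that single conjunction.

H(A, B, C) = ~((~A & B) & C)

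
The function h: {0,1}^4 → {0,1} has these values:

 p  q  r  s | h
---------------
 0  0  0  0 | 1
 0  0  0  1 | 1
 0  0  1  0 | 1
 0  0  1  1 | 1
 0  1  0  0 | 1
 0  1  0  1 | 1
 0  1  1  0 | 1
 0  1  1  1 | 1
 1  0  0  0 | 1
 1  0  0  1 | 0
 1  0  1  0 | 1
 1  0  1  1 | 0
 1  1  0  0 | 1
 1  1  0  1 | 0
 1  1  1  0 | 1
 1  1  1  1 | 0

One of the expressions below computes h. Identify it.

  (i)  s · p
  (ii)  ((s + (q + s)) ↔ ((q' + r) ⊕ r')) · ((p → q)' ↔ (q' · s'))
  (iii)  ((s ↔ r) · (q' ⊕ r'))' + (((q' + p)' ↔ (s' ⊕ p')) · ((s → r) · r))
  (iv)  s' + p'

(i): at (0,0,0,0) it gives 0, but h = 1 — eliminated.
(ii): at (0,0,0,0) it gives 0, but h = 1 — eliminated.
(iii): at (0,0,1,1) it gives 0, but h = 1 — eliminated.
(iv) is the remaining candidate, and it agrees with h on all 16 inputs.

iv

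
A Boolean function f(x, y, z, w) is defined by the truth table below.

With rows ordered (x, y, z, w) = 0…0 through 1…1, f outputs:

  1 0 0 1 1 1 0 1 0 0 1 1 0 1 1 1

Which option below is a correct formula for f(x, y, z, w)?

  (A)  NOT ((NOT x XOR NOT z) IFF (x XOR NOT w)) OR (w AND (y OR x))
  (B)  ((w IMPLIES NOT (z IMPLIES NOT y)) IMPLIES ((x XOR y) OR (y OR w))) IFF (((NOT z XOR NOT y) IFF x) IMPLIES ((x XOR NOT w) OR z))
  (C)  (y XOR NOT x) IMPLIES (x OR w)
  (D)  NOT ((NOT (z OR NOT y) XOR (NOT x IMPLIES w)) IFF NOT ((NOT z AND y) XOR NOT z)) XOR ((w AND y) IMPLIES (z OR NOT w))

(A) disagrees with f on (1,0,0,0) (formula → 1, table → 0); rule it out.
(B) disagrees with f on (0,0,0,0) (formula → 0, table → 1); rule it out.
(C) disagrees with f on (0,0,0,0) (formula → 0, table → 1); rule it out.
Only (D) survives; checking it on all 16 rows confirms it matches f.

D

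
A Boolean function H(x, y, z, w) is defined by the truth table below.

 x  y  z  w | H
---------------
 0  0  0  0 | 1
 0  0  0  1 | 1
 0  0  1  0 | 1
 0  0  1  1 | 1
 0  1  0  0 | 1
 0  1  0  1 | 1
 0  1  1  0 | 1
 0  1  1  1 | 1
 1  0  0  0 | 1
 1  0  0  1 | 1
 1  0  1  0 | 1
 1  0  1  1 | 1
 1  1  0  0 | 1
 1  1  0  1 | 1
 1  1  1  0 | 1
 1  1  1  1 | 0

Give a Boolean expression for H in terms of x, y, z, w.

The output is 0 only when every input is 1 — NAND of all inputs.

H(x, y, z, w) = ¬(((x ∧ y) ∧ z) ∧ w)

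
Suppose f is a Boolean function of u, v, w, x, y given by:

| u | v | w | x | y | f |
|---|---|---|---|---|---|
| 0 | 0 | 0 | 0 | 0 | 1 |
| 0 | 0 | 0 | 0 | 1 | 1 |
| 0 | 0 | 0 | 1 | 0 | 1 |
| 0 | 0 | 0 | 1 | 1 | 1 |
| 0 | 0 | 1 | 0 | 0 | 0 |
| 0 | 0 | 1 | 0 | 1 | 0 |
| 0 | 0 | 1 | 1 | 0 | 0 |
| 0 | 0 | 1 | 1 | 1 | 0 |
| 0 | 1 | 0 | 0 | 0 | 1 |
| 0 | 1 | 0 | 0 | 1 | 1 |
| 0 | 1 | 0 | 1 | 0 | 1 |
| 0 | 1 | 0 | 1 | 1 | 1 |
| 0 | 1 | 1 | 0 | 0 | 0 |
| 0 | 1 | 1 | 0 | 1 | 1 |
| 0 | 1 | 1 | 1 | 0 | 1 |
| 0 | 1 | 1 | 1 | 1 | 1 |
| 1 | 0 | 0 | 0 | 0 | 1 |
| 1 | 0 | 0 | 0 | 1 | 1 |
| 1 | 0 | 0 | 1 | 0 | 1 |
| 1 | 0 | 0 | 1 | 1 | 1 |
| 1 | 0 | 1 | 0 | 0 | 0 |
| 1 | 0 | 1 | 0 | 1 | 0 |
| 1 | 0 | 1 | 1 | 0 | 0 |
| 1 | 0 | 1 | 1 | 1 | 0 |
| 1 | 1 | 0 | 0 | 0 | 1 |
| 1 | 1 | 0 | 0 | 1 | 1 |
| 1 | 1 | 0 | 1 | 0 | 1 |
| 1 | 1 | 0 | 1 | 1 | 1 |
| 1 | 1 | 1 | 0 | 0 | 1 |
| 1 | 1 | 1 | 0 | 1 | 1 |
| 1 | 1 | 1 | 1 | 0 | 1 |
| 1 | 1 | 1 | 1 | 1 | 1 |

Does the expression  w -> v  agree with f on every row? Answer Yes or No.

No

Test each input against both f and the formula:
  u=0, v=0, w=0, x=0, y=0: formula gives 1, f = 1 ✓
  u=0, v=0, w=0, x=0, y=1: formula gives 1, f = 1 ✓
  u=0, v=0, w=0, x=1, y=0: formula gives 1, f = 1 ✓
  u=0, v=0, w=0, x=1, y=1: formula gives 1, f = 1 ✓
  …
  u=0, v=1, w=1, x=0, y=0: formula gives 1, but f = 0 ✗
Since they disagree at (0,1,1,0,0), the expression is not a correct formula for f.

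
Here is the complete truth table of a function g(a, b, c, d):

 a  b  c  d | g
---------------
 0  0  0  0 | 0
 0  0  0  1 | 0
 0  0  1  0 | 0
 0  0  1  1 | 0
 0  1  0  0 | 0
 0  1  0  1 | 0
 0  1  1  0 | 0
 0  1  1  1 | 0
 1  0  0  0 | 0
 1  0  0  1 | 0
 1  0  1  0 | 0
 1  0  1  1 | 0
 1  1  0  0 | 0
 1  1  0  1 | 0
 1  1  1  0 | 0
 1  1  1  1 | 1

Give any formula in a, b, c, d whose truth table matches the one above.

The output is 1 only when every input is 1 — the AND of all inputs.

g(a, b, c, d) = ((a · b) · c) · d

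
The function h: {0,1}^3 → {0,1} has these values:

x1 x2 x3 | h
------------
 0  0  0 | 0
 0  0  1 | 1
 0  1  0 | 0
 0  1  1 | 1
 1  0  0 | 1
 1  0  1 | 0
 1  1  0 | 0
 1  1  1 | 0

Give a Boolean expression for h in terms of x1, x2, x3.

h(x1, x2, x3) = (((x1' · x2') · x3) + ((x1' · x2) · x3)) + ((x1 · x2') · x3')

The 1-rows are (0,0,1), (0,1,1), (1,0,0). Each contributes one minterm — ¬x1·¬x2·x3; ¬x1·x2·x3; x1·¬x2·¬x3 — and their disjunction is a sum-of-products form of h.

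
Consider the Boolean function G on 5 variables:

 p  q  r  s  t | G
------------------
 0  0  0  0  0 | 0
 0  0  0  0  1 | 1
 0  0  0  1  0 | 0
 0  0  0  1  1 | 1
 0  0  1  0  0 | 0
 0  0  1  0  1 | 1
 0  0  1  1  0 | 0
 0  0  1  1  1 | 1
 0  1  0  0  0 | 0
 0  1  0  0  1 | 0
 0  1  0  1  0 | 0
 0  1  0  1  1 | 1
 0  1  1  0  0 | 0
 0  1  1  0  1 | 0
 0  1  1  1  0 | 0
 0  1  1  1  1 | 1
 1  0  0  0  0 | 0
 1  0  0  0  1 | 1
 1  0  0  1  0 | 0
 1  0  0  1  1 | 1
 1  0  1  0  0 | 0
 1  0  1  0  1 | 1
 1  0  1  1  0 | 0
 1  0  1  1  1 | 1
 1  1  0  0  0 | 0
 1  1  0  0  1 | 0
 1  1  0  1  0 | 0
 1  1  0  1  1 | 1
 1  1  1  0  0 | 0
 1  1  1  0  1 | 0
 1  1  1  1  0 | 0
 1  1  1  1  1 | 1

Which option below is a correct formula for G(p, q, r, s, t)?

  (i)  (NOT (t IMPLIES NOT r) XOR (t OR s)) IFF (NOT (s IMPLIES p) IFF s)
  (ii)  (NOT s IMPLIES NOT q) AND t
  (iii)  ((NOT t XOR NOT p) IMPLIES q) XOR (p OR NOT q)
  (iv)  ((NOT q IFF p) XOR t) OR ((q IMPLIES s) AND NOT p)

ii

(i): at (0,0,0,1,0) it gives 1, but G = 0 — eliminated.
(iii): at (0,1,0,0,0) it gives 1, but G = 0 — eliminated.
(iv): at (0,0,0,0,0) it gives 1, but G = 0 — eliminated.
Only (ii) survives; checking it on all 32 rows confirms it matches G.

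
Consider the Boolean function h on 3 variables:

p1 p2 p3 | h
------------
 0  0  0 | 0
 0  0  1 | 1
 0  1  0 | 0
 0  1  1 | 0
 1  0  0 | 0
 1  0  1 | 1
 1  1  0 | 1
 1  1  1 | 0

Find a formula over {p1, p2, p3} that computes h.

h=1 on 3 inputs: (0,0,1), (1,0,1), (1,1,0). Reading each as a conjunction of literals (¬p1·¬p2·p3, p1·¬p2·p3, p1·p2·¬p3) and taking the OR gives the canonical DNF.

h(p1, p2, p3) = (((~p1 & ~p2) & p3) | ((p1 & ~p2) & p3)) | ((p1 & p2) & ~p3)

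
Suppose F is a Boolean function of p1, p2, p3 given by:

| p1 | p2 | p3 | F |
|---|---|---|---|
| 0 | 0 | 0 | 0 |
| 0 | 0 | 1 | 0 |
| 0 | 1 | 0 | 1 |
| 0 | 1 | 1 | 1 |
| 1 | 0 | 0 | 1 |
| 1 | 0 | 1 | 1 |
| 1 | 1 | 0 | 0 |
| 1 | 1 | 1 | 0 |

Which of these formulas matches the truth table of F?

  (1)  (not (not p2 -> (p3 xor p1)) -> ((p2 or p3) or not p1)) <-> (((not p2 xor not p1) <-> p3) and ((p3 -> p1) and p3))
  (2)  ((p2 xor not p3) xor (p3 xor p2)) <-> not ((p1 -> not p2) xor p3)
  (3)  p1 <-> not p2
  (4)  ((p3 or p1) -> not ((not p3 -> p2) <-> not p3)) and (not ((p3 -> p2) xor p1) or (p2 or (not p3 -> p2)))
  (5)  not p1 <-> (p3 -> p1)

(1) disagrees with F on (0,1,0) (formula → 0, table → 1); rule it out.
(2) disagrees with F on (0,0,1) (formula → 1, table → 0); rule it out.
(4) disagrees with F on (0,0,1) (formula → 1, table → 0); rule it out.
(5) disagrees with F on (0,0,0) (formula → 1, table → 0); rule it out.
That leaves (3). Evaluating it on every row reproduces the table of F exactly.

3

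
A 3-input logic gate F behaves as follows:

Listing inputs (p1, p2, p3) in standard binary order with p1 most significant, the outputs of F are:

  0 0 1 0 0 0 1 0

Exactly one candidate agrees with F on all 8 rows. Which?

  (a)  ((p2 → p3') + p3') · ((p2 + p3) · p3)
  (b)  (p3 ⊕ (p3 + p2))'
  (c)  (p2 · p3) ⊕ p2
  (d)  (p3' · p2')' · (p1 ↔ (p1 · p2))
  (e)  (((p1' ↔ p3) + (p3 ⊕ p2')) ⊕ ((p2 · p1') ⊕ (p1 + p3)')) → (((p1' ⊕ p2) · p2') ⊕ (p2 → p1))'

c

(a) disagrees with F on (0,0,1) (formula → 1, table → 0); rule it out.
(b) disagrees with F on (0,0,0) (formula → 1, table → 0); rule it out.
(d) disagrees with F on (0,0,1) (formula → 1, table → 0); rule it out.
(e) disagrees with F on (0,0,0) (formula → 1, table → 0); rule it out.
Only (c) survives; checking it on all 8 rows confirms it matches F.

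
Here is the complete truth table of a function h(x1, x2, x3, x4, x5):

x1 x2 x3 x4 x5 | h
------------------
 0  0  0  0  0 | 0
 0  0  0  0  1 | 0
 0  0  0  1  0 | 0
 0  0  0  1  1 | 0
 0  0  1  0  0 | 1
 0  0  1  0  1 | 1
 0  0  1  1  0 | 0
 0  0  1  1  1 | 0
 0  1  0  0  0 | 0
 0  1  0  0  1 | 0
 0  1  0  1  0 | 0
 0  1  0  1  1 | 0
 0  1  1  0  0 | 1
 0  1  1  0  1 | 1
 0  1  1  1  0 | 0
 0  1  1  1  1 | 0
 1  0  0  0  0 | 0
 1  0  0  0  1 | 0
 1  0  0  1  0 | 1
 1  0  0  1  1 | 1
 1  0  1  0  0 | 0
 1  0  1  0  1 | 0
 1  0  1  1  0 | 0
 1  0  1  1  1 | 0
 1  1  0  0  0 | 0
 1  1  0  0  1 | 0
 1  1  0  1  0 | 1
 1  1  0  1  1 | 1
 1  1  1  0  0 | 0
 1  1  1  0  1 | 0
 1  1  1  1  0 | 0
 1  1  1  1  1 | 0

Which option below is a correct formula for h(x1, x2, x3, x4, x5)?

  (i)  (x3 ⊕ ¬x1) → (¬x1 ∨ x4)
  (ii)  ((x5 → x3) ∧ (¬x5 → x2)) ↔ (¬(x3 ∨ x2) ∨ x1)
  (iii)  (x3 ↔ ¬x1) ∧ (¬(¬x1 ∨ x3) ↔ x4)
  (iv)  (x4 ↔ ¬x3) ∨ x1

(i) disagrees with h on (0,0,0,0,0) (formula → 1, table → 0); rule it out.
(ii) disagrees with h on (0,0,1,0,1) (formula → 0, table → 1); rule it out.
(iv) disagrees with h on (0,0,0,1,0) (formula → 1, table → 0); rule it out.
Only (iii) survives; checking it on all 32 rows confirms it matches h.

iii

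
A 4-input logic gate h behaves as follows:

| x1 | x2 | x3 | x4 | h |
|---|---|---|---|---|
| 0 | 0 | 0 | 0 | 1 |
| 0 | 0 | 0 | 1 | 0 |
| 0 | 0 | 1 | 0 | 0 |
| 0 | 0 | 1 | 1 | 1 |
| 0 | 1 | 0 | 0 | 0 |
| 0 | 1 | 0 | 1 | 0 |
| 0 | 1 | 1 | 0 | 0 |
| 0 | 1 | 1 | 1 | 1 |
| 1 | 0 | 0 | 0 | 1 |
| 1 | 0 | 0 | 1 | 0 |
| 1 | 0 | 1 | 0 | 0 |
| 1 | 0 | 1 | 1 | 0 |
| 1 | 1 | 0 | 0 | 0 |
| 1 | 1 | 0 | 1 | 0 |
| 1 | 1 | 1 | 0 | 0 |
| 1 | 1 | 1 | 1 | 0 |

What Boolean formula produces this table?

h=1 on 4 inputs: (0,0,0,0), (0,0,1,1), (0,1,1,1), (1,0,0,0). Reading each as a conjunction of literals (¬x1·¬x2·¬x3·¬x4, ¬x1·¬x2·x3·x4, ¬x1·x2·x3·x4, x1·¬x2·¬x3·¬x4) and taking the OR gives the canonical DNF.

h(x1, x2, x3, x4) = (((((not x1 and not x2) and not x3) and not x4) or (((not x1 and not x2) and x3) and x4)) or (((not x1 and x2) and x3) and x4)) or (((x1 and not x2) and not x3) and not x4)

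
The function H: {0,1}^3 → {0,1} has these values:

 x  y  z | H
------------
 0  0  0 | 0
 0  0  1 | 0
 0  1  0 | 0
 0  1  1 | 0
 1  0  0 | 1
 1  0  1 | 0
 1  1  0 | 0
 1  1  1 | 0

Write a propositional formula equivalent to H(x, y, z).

H(x, y, z) = (x ∧ ¬y) ∧ ¬z

H is 1 on exactly one input, (1,0,0), whose minterm is x·¬y·¬z. So H is just that conjunction.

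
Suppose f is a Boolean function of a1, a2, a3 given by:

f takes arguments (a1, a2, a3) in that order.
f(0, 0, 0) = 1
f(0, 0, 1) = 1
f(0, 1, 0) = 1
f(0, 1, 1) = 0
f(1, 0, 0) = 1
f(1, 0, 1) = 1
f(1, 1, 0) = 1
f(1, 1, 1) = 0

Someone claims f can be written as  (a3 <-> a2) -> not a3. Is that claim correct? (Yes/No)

Evaluate (a3 <-> a2) -> not a3 on each row and compare to f:
  a1=0, a2=0, a3=0: formula gives 1, f = 1 ✓
  a1=0, a2=0, a3=1: formula gives 1, f = 1 ✓
  a1=0, a2=1, a3=0: formula gives 1, f = 1 ✓
  a1=0, a2=1, a3=1: formula gives 0, f = 0 ✓
  a1=1, a2=0, a3=0: formula gives 1, f = 1 ✓
  …and likewise for the remaining 3 rows.
No disagreement on any input; they are logically equivalent.

Yes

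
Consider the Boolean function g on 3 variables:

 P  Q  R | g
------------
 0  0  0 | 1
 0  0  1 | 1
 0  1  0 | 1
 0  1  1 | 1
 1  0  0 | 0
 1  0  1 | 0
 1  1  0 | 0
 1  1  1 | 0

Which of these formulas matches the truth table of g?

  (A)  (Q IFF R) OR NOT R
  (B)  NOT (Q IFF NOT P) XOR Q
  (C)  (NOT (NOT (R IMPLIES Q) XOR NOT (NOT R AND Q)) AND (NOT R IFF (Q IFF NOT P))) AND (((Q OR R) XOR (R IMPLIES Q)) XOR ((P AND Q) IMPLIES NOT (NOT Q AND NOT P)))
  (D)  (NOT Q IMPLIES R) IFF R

B

(A) disagrees with g on (0,0,1) (formula → 0, table → 1); rule it out.
(C) disagrees with g on (0,0,0) (formula → 0, table → 1); rule it out.
(D) disagrees with g on (0,1,0) (formula → 0, table → 1); rule it out.
That leaves (B). Evaluating it on every row reproduces the table of g exactly.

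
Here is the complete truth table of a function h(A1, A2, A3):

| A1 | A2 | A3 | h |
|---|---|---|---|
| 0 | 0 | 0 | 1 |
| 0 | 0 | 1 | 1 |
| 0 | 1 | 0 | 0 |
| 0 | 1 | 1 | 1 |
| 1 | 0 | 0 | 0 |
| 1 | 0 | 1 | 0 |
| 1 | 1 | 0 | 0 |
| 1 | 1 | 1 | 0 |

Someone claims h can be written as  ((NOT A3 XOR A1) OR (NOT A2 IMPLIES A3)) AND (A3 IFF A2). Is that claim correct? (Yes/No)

Evaluate ((NOT A3 XOR A1) OR (NOT A2 IMPLIES A3)) AND (A3 IFF A2) on each row and compare to h:
  A1=0, A2=0, A3=0: formula gives 1, h = 1 ✓
  A1=0, A2=0, A3=1: formula gives 0, but h = 1 ✗
Since they disagree at (0,0,1), the expression is not a correct formula for h.

No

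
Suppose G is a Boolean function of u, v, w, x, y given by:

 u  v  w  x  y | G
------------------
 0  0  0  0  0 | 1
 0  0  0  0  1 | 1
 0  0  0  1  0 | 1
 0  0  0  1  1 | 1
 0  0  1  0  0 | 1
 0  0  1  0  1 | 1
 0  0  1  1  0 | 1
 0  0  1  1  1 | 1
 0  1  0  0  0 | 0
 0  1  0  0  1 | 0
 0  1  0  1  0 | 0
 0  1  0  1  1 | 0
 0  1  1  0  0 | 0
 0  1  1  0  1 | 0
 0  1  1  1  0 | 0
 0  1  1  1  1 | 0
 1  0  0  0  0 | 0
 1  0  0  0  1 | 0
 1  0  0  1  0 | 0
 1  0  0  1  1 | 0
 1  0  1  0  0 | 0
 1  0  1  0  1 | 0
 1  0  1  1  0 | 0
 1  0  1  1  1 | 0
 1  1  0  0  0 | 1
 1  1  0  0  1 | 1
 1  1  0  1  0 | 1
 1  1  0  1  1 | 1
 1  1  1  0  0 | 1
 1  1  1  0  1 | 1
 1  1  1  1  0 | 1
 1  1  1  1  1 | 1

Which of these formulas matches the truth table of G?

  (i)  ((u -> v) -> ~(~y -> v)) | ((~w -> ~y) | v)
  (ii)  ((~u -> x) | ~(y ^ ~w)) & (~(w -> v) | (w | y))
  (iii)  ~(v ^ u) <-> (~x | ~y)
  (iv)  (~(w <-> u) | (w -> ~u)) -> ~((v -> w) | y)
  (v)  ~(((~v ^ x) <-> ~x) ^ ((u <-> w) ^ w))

v

(i): at (0,0,0,0,1) it gives 0, but G = 1 — eliminated.
(ii): at (0,0,0,0,0) it gives 0, but G = 1 — eliminated.
(iii): at (0,0,0,1,1) it gives 0, but G = 1 — eliminated.
(iv): at (0,0,0,0,0) it gives 0, but G = 1 — eliminated.
Only (v) survives; checking it on all 32 rows confirms it matches G.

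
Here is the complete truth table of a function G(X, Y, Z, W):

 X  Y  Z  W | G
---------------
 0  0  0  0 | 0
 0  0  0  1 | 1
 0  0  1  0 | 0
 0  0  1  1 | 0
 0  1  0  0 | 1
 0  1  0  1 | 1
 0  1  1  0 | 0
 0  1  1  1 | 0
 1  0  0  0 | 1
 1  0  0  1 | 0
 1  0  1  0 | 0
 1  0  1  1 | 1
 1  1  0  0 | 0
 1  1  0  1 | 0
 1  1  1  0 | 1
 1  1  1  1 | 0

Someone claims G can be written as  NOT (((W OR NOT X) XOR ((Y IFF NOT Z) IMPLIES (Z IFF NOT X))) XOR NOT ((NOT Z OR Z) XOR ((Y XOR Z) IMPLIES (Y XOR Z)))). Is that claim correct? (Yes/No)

No

Check the formula against G row by row:
  X=0, Y=0, Z=0, W=0: formula gives 0, G = 0 ✓
  X=0, Y=0, Z=0, W=1: formula gives 0, but G = 1 ✗
Since they disagree at (0,0,0,1), the expression is not a correct formula for G.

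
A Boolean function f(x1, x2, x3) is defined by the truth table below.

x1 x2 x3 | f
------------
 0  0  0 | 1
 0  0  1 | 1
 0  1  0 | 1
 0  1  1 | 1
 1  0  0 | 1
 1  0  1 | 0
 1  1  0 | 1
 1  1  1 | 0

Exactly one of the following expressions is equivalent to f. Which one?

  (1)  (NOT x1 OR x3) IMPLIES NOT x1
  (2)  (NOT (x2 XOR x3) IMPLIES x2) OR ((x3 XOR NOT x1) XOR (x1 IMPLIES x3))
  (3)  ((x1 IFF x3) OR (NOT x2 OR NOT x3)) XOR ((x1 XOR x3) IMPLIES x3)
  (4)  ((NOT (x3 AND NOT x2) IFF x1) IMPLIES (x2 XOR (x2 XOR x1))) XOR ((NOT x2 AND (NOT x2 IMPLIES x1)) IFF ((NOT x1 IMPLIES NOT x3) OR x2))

(2): at (0,0,0) it gives 0, but f = 1 — eliminated.
(3): at (0,0,0) it gives 0, but f = 1 — eliminated.
(4): at (1,0,0) it gives 0, but f = 1 — eliminated.
(1) is the remaining candidate, and it agrees with f on all 8 inputs.

1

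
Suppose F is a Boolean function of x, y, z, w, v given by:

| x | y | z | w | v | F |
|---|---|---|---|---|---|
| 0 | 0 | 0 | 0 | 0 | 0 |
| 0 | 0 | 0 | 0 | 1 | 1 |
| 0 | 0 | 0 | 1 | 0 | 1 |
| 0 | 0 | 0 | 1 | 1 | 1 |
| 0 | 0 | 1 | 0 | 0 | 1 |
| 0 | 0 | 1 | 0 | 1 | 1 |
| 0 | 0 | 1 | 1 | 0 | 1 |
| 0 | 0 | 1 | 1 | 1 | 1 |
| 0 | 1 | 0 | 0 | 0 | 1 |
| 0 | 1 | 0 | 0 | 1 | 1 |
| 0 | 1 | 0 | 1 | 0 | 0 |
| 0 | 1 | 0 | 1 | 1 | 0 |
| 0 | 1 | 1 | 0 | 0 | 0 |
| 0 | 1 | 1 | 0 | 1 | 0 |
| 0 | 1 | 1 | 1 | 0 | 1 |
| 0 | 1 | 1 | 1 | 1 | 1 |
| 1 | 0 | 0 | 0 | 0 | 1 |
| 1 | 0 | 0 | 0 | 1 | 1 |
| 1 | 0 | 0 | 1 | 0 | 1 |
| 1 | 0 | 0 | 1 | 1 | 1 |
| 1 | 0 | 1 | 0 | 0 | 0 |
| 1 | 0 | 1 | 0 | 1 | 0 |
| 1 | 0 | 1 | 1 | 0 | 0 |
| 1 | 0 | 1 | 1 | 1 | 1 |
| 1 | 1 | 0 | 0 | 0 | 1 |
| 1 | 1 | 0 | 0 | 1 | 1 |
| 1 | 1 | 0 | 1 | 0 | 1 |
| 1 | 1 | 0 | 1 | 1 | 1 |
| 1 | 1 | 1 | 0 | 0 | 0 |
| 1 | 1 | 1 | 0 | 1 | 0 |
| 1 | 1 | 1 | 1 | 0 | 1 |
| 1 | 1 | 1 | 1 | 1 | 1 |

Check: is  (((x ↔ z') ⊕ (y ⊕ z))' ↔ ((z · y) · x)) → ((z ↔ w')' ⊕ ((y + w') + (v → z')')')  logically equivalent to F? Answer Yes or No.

No

Test each input against both F and the formula:
  x=0, y=0, z=0, w=0, v=0: formula gives 1, but F = 0 ✗
Row (0,0,0,0,0) is a counterexample, so the formula is not equivalent to F.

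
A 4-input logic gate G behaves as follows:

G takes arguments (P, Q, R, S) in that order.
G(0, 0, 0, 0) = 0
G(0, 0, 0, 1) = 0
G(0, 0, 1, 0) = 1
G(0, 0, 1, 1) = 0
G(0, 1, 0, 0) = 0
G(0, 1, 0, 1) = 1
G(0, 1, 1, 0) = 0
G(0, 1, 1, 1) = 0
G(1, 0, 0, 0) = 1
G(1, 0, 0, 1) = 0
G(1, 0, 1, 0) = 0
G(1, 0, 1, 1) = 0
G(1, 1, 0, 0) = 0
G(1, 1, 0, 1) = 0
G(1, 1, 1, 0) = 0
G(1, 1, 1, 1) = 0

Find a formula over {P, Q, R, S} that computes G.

G=1 on 3 inputs: (0,0,1,0), (0,1,0,1), (1,0,0,0). Reading each as a conjunction of literals (¬P·¬Q·R·¬S, ¬P·Q·¬R·S, P·¬Q·¬R·¬S) and taking the OR gives the canonical DNF.

G(P, Q, R, S) = ((((¬P ∧ ¬Q) ∧ R) ∧ ¬S) ∨ (((¬P ∧ Q) ∧ ¬R) ∧ S)) ∨ (((P ∧ ¬Q) ∧ ¬R) ∧ ¬S)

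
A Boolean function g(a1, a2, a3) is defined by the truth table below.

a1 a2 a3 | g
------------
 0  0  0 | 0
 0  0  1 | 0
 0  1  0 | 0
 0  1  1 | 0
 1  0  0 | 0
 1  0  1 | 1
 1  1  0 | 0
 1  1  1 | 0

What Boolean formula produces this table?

g(a1, a2, a3) = (a1 · a2') · a3

Only row (1,0,1) gives 1. That row's minterm a1·¬a2·a3 is g directly.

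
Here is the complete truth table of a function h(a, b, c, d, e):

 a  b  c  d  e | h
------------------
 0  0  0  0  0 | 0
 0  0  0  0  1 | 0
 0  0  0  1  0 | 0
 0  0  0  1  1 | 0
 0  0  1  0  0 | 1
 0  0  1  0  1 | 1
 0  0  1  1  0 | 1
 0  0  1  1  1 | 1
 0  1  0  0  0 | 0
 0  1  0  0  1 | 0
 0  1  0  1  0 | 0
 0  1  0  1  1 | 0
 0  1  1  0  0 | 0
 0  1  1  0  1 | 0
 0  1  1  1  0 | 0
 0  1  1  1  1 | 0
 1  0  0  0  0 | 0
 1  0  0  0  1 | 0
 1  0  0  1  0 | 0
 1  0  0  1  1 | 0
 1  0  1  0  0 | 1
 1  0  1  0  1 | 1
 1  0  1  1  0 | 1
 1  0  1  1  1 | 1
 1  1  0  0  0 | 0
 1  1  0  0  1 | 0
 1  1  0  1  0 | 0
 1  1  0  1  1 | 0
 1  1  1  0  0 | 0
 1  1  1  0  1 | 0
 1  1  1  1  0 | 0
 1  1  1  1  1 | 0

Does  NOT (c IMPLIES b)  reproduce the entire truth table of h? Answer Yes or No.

Check the formula against h row by row:
  a=0, b=0, c=0, d=0, e=0: formula gives 0, h = 0 ✓
  a=0, b=0, c=0, d=0, e=1: formula gives 0, h = 0 ✓
  a=0, b=0, c=0, d=1, e=0: formula gives 0, h = 0 ✓
  a=0, b=0, c=0, d=1, e=1: formula gives 0, h = 0 ✓
  … (the remaining 28 rows also agree.)
No disagreement on any input; they are logically equivalent.

Yes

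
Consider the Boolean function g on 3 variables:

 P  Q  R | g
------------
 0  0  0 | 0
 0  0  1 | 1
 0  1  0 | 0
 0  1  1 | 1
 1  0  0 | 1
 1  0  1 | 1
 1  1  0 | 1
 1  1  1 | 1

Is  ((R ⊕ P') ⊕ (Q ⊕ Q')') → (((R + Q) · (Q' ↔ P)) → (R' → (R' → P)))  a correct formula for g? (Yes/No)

Test each input against both g and the formula:
  P=0, Q=0, R=0: formula gives 1, but g = 0 ✗
Since they disagree at (0,0,0), the expression is not a correct formula for g.

No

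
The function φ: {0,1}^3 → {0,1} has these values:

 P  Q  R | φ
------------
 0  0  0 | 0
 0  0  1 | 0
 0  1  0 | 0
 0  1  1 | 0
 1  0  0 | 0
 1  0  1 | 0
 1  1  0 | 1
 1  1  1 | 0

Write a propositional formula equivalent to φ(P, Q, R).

φ(P, Q, R) = (P and Q) and not R

φ is 1 on exactly one input, (1,1,0), whose minterm is P·Q·¬R. So φ is just that conjunction.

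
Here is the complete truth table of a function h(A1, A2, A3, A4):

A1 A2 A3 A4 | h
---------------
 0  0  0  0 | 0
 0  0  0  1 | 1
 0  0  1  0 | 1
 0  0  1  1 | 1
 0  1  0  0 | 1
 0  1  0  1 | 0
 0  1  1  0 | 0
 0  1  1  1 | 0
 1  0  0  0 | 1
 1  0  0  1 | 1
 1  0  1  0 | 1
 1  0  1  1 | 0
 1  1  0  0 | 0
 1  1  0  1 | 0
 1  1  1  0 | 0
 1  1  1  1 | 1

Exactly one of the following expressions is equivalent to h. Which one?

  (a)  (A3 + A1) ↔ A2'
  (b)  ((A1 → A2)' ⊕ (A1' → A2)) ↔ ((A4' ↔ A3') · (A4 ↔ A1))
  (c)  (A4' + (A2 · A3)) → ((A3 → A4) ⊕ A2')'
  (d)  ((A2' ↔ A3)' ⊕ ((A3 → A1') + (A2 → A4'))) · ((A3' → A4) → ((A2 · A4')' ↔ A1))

(a) disagrees with h on (0,0,0,1) (formula → 0, table → 1); rule it out.
(c) disagrees with h on (0,0,0,0) (formula → 1, table → 0); rule it out.
(d) disagrees with h on (0,0,0,1) (formula → 0, table → 1); rule it out.
Only (b) survives; checking it on all 16 rows confirms it matches h.

b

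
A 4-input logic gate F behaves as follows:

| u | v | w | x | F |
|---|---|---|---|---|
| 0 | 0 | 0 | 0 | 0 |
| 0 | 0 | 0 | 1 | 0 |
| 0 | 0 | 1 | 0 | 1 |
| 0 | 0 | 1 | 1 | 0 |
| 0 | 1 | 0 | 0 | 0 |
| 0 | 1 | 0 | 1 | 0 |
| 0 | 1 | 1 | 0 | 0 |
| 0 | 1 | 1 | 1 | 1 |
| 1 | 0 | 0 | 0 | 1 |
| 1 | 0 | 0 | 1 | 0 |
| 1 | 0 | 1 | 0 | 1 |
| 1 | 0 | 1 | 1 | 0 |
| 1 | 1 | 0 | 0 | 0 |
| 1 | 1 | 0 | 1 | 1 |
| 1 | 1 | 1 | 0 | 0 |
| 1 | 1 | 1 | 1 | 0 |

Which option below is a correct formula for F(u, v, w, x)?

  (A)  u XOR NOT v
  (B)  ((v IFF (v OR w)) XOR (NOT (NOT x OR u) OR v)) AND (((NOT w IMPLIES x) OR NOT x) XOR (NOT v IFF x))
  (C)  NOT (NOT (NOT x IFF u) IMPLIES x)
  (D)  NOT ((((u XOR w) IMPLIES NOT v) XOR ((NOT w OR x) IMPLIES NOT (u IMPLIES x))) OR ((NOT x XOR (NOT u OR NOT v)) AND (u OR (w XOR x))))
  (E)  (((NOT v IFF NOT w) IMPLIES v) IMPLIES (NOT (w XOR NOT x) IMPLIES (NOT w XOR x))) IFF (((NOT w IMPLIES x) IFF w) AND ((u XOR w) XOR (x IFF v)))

D

(A) fails at (0,0,0,0): the formula yields 1, F is 0.
(B) fails at (0,0,0,0): the formula yields 1, F is 0.
(C) fails at (0,0,0,0): the formula yields 1, F is 0.
(E) fails at (0,0,0,0): the formula yields 1, F is 0.
Only (D) survives; checking it on all 16 rows confirms it matches F.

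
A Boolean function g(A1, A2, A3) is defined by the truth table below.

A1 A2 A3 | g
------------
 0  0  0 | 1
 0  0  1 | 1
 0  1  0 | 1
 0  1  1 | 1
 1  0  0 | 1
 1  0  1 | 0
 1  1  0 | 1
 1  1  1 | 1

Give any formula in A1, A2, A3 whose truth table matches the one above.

g(A1, A2, A3) = not ((A1 and not A2) and A3)

Only row (1,0,1) gives 0. So g is 1 everywhere except there — the complement of the minterm A1·¬A2·A3.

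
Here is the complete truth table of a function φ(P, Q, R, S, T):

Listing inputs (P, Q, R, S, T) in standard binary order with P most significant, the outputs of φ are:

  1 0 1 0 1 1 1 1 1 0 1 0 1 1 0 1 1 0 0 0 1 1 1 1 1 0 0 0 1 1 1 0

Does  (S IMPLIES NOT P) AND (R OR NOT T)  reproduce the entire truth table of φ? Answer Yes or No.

No

Evaluate (S IMPLIES NOT P) AND (R OR NOT T) on each row and compare to φ:
  P=0, Q=0, R=0, S=0, T=0: formula gives 1, φ = 1 ✓
  P=0, Q=0, R=0, S=0, T=1: formula gives 0, φ = 0 ✓
  P=0, Q=0, R=0, S=1, T=0: formula gives 1, φ = 1 ✓
  P=0, Q=0, R=0, S=1, T=1: formula gives 0, φ = 0 ✓
  …
  P=0, Q=1, R=1, S=1, T=0: formula gives 1, but φ = 0 ✗
Row (0,1,1,1,0) is a counterexample, so the formula is not equivalent to φ.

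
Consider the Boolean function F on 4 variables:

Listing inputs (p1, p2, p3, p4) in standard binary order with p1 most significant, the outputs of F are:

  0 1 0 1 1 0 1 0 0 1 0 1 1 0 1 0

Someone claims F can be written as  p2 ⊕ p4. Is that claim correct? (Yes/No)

Yes

Evaluate p2 ⊕ p4 on each row and compare to F:
  p1=0, p2=0, p3=0, p4=0: formula gives 0, F = 0 ✓
  p1=0, p2=0, p3=0, p4=1: formula gives 1, F = 1 ✓
  p1=0, p2=0, p3=1, p4=0: formula gives 0, F = 0 ✓
  p1=0, p2=0, p3=1, p4=1: formula gives 1, F = 1 ✓
  …and likewise for the remaining 12 rows.
No disagreement on any input; they are logically equivalent.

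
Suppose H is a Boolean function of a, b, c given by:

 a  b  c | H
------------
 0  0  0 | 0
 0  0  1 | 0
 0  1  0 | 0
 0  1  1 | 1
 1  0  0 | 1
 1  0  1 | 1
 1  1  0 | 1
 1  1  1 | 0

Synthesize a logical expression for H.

H(a, b, c) = ((((not a and b) and c) or ((a and not b) and not c)) or ((a and not b) and c)) or ((a and b) and not c)

H=1 on 4 inputs: (0,1,1), (1,0,0), (1,0,1), (1,1,0). Reading each as a conjunction of literals (¬a·b·c, a·¬b·¬c, a·¬b·c, a·b·¬c) and taking the OR gives the canonical DNF.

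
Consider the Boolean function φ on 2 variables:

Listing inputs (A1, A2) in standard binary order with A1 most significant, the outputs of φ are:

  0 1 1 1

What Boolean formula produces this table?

φ(A1, A2) = A1 ∨ A2

The output is 1 whenever at least one input is 1 — the OR of all inputs.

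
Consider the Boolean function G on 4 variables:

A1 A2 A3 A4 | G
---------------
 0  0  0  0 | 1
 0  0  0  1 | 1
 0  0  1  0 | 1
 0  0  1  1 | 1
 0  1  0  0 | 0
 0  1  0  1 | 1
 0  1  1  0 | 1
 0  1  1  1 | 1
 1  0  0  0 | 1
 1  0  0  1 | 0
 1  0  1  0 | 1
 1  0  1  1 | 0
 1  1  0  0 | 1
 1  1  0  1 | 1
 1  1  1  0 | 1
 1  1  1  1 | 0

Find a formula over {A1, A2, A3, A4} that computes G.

There are just 4 zero rows: (0,1,0,0), (1,0,0,1), (1,0,1,1), (1,1,1,1). Their minterms are ¬A1·A2·¬A3·¬A4, A1·¬A2·¬A3·A4, A1·¬A2·A3·A4, A1·A2·A3·A4; the OR of those covers precisely the 0-outputs, and negating it yields G.

G(A1, A2, A3, A4) = ~((((((~A1 & A2) & ~A3) & ~A4) | (((A1 & ~A2) & ~A3) & A4)) | (((A1 & ~A2) & A3) & A4)) | (((A1 & A2) & A3) & A4))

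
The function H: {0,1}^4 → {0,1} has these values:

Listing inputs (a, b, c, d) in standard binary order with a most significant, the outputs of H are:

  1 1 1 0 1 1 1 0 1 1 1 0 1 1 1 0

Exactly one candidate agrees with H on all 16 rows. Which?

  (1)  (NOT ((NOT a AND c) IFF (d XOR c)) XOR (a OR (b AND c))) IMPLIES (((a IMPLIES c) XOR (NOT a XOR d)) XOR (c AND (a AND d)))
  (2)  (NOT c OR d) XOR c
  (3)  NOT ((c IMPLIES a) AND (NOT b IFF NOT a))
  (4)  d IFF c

2

(1) disagrees with H on (0,0,1,1) (formula → 1, table → 0); rule it out.
(3) disagrees with H on (0,0,0,0) (formula → 0, table → 1); rule it out.
(4) disagrees with H on (0,0,0,1) (formula → 0, table → 1); rule it out.
Only (2) survives; checking it on all 16 rows confirms it matches H.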